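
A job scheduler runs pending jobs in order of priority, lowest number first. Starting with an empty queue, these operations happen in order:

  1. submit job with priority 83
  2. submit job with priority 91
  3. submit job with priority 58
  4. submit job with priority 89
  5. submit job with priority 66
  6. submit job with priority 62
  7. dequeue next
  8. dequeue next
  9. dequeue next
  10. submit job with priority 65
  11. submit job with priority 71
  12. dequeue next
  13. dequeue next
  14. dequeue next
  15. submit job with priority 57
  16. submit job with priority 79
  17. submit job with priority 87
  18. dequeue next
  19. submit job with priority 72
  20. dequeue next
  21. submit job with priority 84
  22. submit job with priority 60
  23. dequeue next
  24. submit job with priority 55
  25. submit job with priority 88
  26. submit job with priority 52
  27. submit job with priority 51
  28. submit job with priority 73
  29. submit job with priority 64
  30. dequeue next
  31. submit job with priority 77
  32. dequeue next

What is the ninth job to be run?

insert 83 → {83}
insert 91 → {83, 91}
insert 58 → {58, 83, 91}
insert 89 → {58, 83, 89, 91}
insert 66 → {58, 66, 83, 89, 91}
insert 62 → {58, 62, 66, 83, 89, 91}
dequeue next → 58; now {62, 66, 83, 89, 91}
dequeue next → 62; now {66, 83, 89, 91}
dequeue next → 66; now {83, 89, 91}
insert 65 → {65, 83, 89, 91}
insert 71 → {65, 71, 83, 89, 91}
dequeue next → 65; now {71, 83, 89, 91}
dequeue next → 71; now {83, 89, 91}
dequeue next → 83; now {89, 91}
insert 57 → {57, 89, 91}
insert 79 → {57, 79, 89, 91}
insert 87 → {57, 79, 87, 89, 91}
dequeue next → 57; now {79, 87, 89, 91}
insert 72 → {72, 79, 87, 89, 91}
dequeue next → 72; now {79, 87, 89, 91}
insert 84 → {79, 84, 87, 89, 91}
insert 60 → {60, 79, 84, 87, 89, 91}
dequeue next → 60; now {79, 84, 87, 89, 91}
insert 55 → {55, 79, 84, 87, 89, 91}
insert 88 → {55, 79, 84, 87, 88, 89, 91}
insert 52 → {52, 55, 79, 84, 87, 88, 89, 91}
insert 51 → {51, 52, 55, 79, 84, 87, 88, 89, 91}
insert 73 → {51, 52, 55, 73, 79, 84, 87, 88, 89, 91}
insert 64 → {51, 52, 55, 64, 73, 79, 84, 87, 88, 89, 91}
dequeue next → 51; now {52, 55, 64, 73, 79, 84, 87, 88, 89, 91}
insert 77 → {52, 55, 64, 73, 77, 79, 84, 87, 88, 89, 91}
dequeue next → 52; now {55, 64, 73, 77, 79, 84, 87, 88, 89, 91}

60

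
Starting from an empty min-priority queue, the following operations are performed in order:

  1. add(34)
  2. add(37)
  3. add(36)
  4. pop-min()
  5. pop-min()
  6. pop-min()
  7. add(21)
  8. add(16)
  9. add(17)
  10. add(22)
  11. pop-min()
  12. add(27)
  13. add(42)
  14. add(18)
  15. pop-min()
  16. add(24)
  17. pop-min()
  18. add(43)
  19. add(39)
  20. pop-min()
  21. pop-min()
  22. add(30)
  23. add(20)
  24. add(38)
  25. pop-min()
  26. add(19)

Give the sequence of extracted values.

[34, 36, 37, 16, 17, 18, 21, 22, 20]

insert 34 → {34}
insert 37 → {34, 37}
insert 36 → {34, 36, 37}
pop-min → 34; now {36, 37}
pop-min → 36; now {37}
pop-min → 37; now {}
insert 21 → {21}
insert 16 → {16, 21}
insert 17 → {16, 17, 21}
insert 22 → {16, 17, 21, 22}
pop-min → 16; now {17, 21, 22}
insert 27 → {17, 21, 22, 27}
insert 42 → {17, 21, 22, 27, 42}
insert 18 → {17, 18, 21, 22, 27, 42}
pop-min → 17; now {18, 21, 22, 27, 42}
insert 24 → {18, 21, 22, 24, 27, 42}
pop-min → 18; now {21, 22, 24, 27, 42}
insert 43 → {21, 22, 24, 27, 42, 43}
insert 39 → {21, 22, 24, 27, 39, 42, 43}
pop-min → 21; now {22, 24, 27, 39, 42, 43}
pop-min → 22; now {24, 27, 39, 42, 43}
insert 30 → {24, 27, 30, 39, 42, 43}
insert 20 → {20, 24, 27, 30, 39, 42, 43}
insert 38 → {20, 24, 27, 30, 38, 39, 42, 43}
pop-min → 20; now {24, 27, 30, 38, 39, 42, 43}
insert 19 → {19, 24, 27, 30, 38, 39, 42, 43}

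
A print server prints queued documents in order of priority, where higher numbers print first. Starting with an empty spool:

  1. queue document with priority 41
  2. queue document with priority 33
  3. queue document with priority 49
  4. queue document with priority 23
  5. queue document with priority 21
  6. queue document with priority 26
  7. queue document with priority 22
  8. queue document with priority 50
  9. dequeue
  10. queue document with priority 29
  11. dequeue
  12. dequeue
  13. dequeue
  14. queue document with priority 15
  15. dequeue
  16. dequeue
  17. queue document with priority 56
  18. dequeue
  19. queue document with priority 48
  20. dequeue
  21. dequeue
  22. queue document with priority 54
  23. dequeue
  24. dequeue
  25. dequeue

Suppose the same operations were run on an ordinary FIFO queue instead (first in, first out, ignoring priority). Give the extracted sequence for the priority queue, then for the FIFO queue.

insert 41 → {41}
insert 33 → {41, 33}
insert 49 → {49, 41, 33}
insert 23 → {49, 41, 33, 23}
insert 21 → {49, 41, 33, 23, 21}
insert 26 → {49, 41, 33, 26, 23, 21}
insert 22 → {49, 41, 33, 26, 23, 22, 21}
insert 50 → {50, 49, 41, 33, 26, 23, 22, 21}
dequeue → 50; now {49, 41, 33, 26, 23, 22, 21}
insert 29 → {49, 41, 33, 29, 26, 23, 22, 21}
dequeue → 49; now {41, 33, 29, 26, 23, 22, 21}
dequeue → 41; now {33, 29, 26, 23, 22, 21}
dequeue → 33; now {29, 26, 23, 22, 21}
insert 15 → {29, 26, 23, 22, 21, 15}
dequeue → 29; now {26, 23, 22, 21, 15}
dequeue → 26; now {23, 22, 21, 15}
insert 56 → {56, 23, 22, 21, 15}
dequeue → 56; now {23, 22, 21, 15}
insert 48 → {48, 23, 22, 21, 15}
dequeue → 48; now {23, 22, 21, 15}
dequeue → 23; now {22, 21, 15}
insert 54 → {54, 22, 21, 15}
dequeue → 54; now {22, 21, 15}
dequeue → 22; now {21, 15}
dequeue → 21; now {15}

priority queue: [50, 49, 41, 33, 29, 26, 56, 48, 23, 54, 22, 21]; FIFO queue: [41, 33, 49, 23, 21, 26, 22, 50, 29, 15, 56, 48]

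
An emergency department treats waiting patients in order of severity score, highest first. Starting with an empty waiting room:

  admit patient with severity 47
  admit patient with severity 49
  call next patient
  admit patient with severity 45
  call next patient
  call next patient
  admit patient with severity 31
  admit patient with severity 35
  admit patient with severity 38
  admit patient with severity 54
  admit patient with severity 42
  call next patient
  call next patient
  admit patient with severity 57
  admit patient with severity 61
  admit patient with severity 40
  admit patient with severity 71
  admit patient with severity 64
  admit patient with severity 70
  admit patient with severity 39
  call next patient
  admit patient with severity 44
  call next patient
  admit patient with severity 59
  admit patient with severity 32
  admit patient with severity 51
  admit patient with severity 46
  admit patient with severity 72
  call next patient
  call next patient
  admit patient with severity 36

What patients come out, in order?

insert 47 → {47}
insert 49 → {49, 47}
call next patient → 49; now {47}
insert 45 → {47, 45}
call next patient → 47; now {45}
call next patient → 45; now {}
insert 31 → {31}
insert 35 → {35, 31}
insert 38 → {38, 35, 31}
insert 54 → {54, 38, 35, 31}
insert 42 → {54, 42, 38, 35, 31}
call next patient → 54; now {42, 38, 35, 31}
call next patient → 42; now {38, 35, 31}
insert 57 → {57, 38, 35, 31}
insert 61 → {61, 57, 38, 35, 31}
insert 40 → {61, 57, 40, 38, 35, 31}
insert 71 → {71, 61, 57, 40, 38, 35, 31}
insert 64 → {71, 64, 61, 57, 40, 38, 35, 31}
insert 70 → {71, 70, 64, 61, 57, 40, 38, 35, 31}
insert 39 → {71, 70, 64, 61, 57, 40, 39, 38, 35, 31}
call next patient → 71; now {70, 64, 61, 57, 40, 39, 38, 35, 31}
insert 44 → {70, 64, 61, 57, 44, 40, 39, 38, 35, 31}
call next patient → 70; now {64, 61, 57, 44, 40, 39, 38, 35, 31}
insert 59 → {64, 61, 59, 57, 44, 40, 39, 38, 35, 31}
insert 32 → {64, 61, 59, 57, 44, 40, 39, 38, 35, 32, 31}
insert 51 → {64, 61, 59, 57, 51, 44, 40, 39, 38, 35, 32, 31}
insert 46 → {64, 61, 59, 57, 51, 46, 44, 40, 39, 38, 35, 32, 31}
insert 72 → {72, 64, 61, 59, 57, 51, 46, 44, 40, 39, 38, 35, 32, 31}
call next patient → 72; now {64, 61, 59, 57, 51, 46, 44, 40, 39, 38, 35, 32, 31}
call next patient → 64; now {61, 59, 57, 51, 46, 44, 40, 39, 38, 35, 32, 31}
insert 36 → {61, 59, 57, 51, 46, 44, 40, 39, 38, 36, 35, 32, 31}

[49, 47, 45, 54, 42, 71, 70, 72, 64]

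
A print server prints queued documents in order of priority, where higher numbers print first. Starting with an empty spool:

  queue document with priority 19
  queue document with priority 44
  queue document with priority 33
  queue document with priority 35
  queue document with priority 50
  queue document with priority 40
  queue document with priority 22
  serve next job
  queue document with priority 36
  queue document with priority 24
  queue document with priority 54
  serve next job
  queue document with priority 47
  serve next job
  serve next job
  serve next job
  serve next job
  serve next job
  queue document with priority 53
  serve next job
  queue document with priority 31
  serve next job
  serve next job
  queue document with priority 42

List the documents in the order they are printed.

50 → 54 → 47 → 44 → 40 → 36 → 35 → 53 → 33 → 31

insert 19 → {19}
insert 44 → {44, 19}
insert 33 → {44, 33, 19}
insert 35 → {44, 35, 33, 19}
insert 50 → {50, 44, 35, 33, 19}
insert 40 → {50, 44, 40, 35, 33, 19}
insert 22 → {50, 44, 40, 35, 33, 22, 19}
serve next job → 50; now {44, 40, 35, 33, 22, 19}
insert 36 → {44, 40, 36, 35, 33, 22, 19}
insert 24 → {44, 40, 36, 35, 33, 24, 22, 19}
insert 54 → {54, 44, 40, 36, 35, 33, 24, 22, 19}
serve next job → 54; now {44, 40, 36, 35, 33, 24, 22, 19}
insert 47 → {47, 44, 40, 36, 35, 33, 24, 22, 19}
serve next job → 47; now {44, 40, 36, 35, 33, 24, 22, 19}
serve next job → 44; now {40, 36, 35, 33, 24, 22, 19}
serve next job → 40; now {36, 35, 33, 24, 22, 19}
serve next job → 36; now {35, 33, 24, 22, 19}
serve next job → 35; now {33, 24, 22, 19}
insert 53 → {53, 33, 24, 22, 19}
serve next job → 53; now {33, 24, 22, 19}
insert 31 → {33, 31, 24, 22, 19}
serve next job → 33; now {31, 24, 22, 19}
serve next job → 31; now {24, 22, 19}
insert 42 → {42, 24, 22, 19}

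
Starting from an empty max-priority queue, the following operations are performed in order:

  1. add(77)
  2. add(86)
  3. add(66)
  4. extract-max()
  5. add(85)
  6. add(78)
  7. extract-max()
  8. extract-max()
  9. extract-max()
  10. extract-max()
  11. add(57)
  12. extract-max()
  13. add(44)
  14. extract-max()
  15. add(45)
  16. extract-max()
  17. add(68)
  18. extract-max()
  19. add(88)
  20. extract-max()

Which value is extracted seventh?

44

insert 77 → {77}
insert 86 → {86, 77}
insert 66 → {86, 77, 66}
extract-max → 86; now {77, 66}
insert 85 → {85, 77, 66}
insert 78 → {85, 78, 77, 66}
extract-max → 85; now {78, 77, 66}
extract-max → 78; now {77, 66}
extract-max → 77; now {66}
extract-max → 66; now {}
insert 57 → {57}
extract-max → 57; now {}
insert 44 → {44}
extract-max → 44; now {}
insert 45 → {45}
extract-max → 45; now {}
insert 68 → {68}
extract-max → 68; now {}
insert 88 → {88}
extract-max → 88; now {}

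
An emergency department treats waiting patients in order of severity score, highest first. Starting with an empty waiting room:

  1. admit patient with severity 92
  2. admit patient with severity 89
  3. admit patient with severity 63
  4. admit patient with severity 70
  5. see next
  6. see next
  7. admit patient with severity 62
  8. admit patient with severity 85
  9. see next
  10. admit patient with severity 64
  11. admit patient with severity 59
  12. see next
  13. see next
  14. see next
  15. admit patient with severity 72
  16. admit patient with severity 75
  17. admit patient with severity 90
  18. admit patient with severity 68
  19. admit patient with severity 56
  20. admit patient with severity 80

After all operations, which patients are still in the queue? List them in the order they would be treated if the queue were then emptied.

insert 92 → {92}
insert 89 → {92, 89}
insert 63 → {92, 89, 63}
insert 70 → {92, 89, 70, 63}
see next → 92; now {89, 70, 63}
see next → 89; now {70, 63}
insert 62 → {70, 63, 62}
insert 85 → {85, 70, 63, 62}
see next → 85; now {70, 63, 62}
insert 64 → {70, 64, 63, 62}
insert 59 → {70, 64, 63, 62, 59}
see next → 70; now {64, 63, 62, 59}
see next → 64; now {63, 62, 59}
see next → 63; now {62, 59}
insert 72 → {72, 62, 59}
insert 75 → {75, 72, 62, 59}
insert 90 → {90, 75, 72, 62, 59}
insert 68 → {90, 75, 72, 68, 62, 59}
insert 56 → {90, 75, 72, 68, 62, 59, 56}
insert 80 → {90, 80, 75, 72, 68, 62, 59, 56}

90 → 80 → 75 → 72 → 68 → 62 → 59 → 56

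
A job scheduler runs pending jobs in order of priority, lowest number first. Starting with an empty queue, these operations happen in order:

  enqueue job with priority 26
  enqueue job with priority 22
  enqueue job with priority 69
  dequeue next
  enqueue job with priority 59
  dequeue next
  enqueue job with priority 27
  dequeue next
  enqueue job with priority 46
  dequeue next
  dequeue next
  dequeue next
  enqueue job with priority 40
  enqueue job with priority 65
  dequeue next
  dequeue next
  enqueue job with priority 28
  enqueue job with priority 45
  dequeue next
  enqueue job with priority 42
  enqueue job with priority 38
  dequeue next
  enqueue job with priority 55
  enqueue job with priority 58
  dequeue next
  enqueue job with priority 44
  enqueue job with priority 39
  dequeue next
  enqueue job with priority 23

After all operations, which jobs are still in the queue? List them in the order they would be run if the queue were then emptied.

23, 44, 45, 55, 58

insert 26 → {26}
insert 22 → {22, 26}
insert 69 → {22, 26, 69}
dequeue next → 22; now {26, 69}
insert 59 → {26, 59, 69}
dequeue next → 26; now {59, 69}
insert 27 → {27, 59, 69}
dequeue next → 27; now {59, 69}
insert 46 → {46, 59, 69}
dequeue next → 46; now {59, 69}
dequeue next → 59; now {69}
dequeue next → 69; now {}
insert 40 → {40}
insert 65 → {40, 65}
dequeue next → 40; now {65}
dequeue next → 65; now {}
insert 28 → {28}
insert 45 → {28, 45}
dequeue next → 28; now {45}
insert 42 → {42, 45}
insert 38 → {38, 42, 45}
dequeue next → 38; now {42, 45}
insert 55 → {42, 45, 55}
insert 58 → {42, 45, 55, 58}
dequeue next → 42; now {45, 55, 58}
insert 44 → {44, 45, 55, 58}
insert 39 → {39, 44, 45, 55, 58}
dequeue next → 39; now {44, 45, 55, 58}
insert 23 → {23, 44, 45, 55, 58}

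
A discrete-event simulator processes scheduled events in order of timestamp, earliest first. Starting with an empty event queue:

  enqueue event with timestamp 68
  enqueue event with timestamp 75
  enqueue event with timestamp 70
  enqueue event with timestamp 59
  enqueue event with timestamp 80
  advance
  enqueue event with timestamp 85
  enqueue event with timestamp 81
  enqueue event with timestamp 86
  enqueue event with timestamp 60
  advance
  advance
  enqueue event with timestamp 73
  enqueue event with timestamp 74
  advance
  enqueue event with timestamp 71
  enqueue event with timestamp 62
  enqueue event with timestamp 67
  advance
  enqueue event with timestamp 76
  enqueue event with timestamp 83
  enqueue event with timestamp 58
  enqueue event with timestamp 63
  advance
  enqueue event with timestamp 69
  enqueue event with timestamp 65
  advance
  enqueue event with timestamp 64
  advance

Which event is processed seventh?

insert 68 → {68}
insert 75 → {68, 75}
insert 70 → {68, 70, 75}
insert 59 → {59, 68, 70, 75}
insert 80 → {59, 68, 70, 75, 80}
advance → 59; now {68, 70, 75, 80}
insert 85 → {68, 70, 75, 80, 85}
insert 81 → {68, 70, 75, 80, 81, 85}
insert 86 → {68, 70, 75, 80, 81, 85, 86}
insert 60 → {60, 68, 70, 75, 80, 81, 85, 86}
advance → 60; now {68, 70, 75, 80, 81, 85, 86}
advance → 68; now {70, 75, 80, 81, 85, 86}
insert 73 → {70, 73, 75, 80, 81, 85, 86}
insert 74 → {70, 73, 74, 75, 80, 81, 85, 86}
advance → 70; now {73, 74, 75, 80, 81, 85, 86}
insert 71 → {71, 73, 74, 75, 80, 81, 85, 86}
insert 62 → {62, 71, 73, 74, 75, 80, 81, 85, 86}
insert 67 → {62, 67, 71, 73, 74, 75, 80, 81, 85, 86}
advance → 62; now {67, 71, 73, 74, 75, 80, 81, 85, 86}
insert 76 → {67, 71, 73, 74, 75, 76, 80, 81, 85, 86}
insert 83 → {67, 71, 73, 74, 75, 76, 80, 81, 83, 85, 86}
insert 58 → {58, 67, 71, 73, 74, 75, 76, 80, 81, 83, 85, 86}
insert 63 → {58, 63, 67, 71, 73, 74, 75, 76, 80, 81, 83, 85, 86}
advance → 58; now {63, 67, 71, 73, 74, 75, 76, 80, 81, 83, 85, 86}
insert 69 → {63, 67, 69, 71, 73, 74, 75, 76, 80, 81, 83, 85, 86}
insert 65 → {63, 65, 67, 69, 71, 73, 74, 75, 76, 80, 81, 83, 85, 86}
advance → 63; now {65, 67, 69, 71, 73, 74, 75, 76, 80, 81, 83, 85, 86}
insert 64 → {64, 65, 67, 69, 71, 73, 74, 75, 76, 80, 81, 83, 85, 86}
advance → 64; now {65, 67, 69, 71, 73, 74, 75, 76, 80, 81, 83, 85, 86}

63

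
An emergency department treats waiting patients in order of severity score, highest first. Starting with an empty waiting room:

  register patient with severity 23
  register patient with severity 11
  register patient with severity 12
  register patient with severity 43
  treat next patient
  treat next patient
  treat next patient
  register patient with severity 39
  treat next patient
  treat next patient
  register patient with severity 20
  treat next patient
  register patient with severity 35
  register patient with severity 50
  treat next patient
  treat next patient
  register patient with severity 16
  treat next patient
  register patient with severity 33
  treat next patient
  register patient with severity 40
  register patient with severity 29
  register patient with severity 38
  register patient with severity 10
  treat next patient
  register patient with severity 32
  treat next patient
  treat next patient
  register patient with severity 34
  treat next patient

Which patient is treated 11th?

40

insert 23 → {23}
insert 11 → {23, 11}
insert 12 → {23, 12, 11}
insert 43 → {43, 23, 12, 11}
treat next patient → 43; now {23, 12, 11}
treat next patient → 23; now {12, 11}
treat next patient → 12; now {11}
insert 39 → {39, 11}
treat next patient → 39; now {11}
treat next patient → 11; now {}
insert 20 → {20}
treat next patient → 20; now {}
insert 35 → {35}
insert 50 → {50, 35}
treat next patient → 50; now {35}
treat next patient → 35; now {}
insert 16 → {16}
treat next patient → 16; now {}
insert 33 → {33}
treat next patient → 33; now {}
insert 40 → {40}
insert 29 → {40, 29}
insert 38 → {40, 38, 29}
insert 10 → {40, 38, 29, 10}
treat next patient → 40; now {38, 29, 10}
insert 32 → {38, 32, 29, 10}
treat next patient → 38; now {32, 29, 10}
treat next patient → 32; now {29, 10}
insert 34 → {34, 29, 10}
treat next patient → 34; now {29, 10}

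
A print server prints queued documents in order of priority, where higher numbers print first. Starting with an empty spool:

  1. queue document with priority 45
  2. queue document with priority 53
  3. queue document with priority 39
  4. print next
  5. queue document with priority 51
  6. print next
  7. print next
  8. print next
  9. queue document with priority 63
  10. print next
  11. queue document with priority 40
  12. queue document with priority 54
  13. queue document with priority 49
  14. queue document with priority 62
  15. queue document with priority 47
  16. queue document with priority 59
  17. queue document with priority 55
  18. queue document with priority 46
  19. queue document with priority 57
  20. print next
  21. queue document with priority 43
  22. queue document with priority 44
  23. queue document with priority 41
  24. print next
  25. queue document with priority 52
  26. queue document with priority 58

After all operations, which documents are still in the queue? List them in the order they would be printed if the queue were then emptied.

[58, 57, 55, 54, 52, 49, 47, 46, 44, 43, 41, 40]

insert 45 → {45}
insert 53 → {53, 45}
insert 39 → {53, 45, 39}
print next → 53; now {45, 39}
insert 51 → {51, 45, 39}
print next → 51; now {45, 39}
print next → 45; now {39}
print next → 39; now {}
insert 63 → {63}
print next → 63; now {}
insert 40 → {40}
insert 54 → {54, 40}
insert 49 → {54, 49, 40}
insert 62 → {62, 54, 49, 40}
insert 47 → {62, 54, 49, 47, 40}
insert 59 → {62, 59, 54, 49, 47, 40}
insert 55 → {62, 59, 55, 54, 49, 47, 40}
insert 46 → {62, 59, 55, 54, 49, 47, 46, 40}
insert 57 → {62, 59, 57, 55, 54, 49, 47, 46, 40}
print next → 62; now {59, 57, 55, 54, 49, 47, 46, 40}
insert 43 → {59, 57, 55, 54, 49, 47, 46, 43, 40}
insert 44 → {59, 57, 55, 54, 49, 47, 46, 44, 43, 40}
insert 41 → {59, 57, 55, 54, 49, 47, 46, 44, 43, 41, 40}
print next → 59; now {57, 55, 54, 49, 47, 46, 44, 43, 41, 40}
insert 52 → {57, 55, 54, 52, 49, 47, 46, 44, 43, 41, 40}
insert 58 → {58, 57, 55, 54, 52, 49, 47, 46, 44, 43, 41, 40}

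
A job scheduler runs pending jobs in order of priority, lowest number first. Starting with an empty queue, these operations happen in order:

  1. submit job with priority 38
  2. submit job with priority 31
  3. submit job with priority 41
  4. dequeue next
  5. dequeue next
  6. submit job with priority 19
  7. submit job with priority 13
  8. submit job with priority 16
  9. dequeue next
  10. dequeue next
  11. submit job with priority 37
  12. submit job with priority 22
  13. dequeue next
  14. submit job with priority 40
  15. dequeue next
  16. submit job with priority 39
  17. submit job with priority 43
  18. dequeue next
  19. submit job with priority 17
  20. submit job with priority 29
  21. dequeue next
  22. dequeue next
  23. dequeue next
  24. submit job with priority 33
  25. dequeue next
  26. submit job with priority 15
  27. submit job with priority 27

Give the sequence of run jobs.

insert 38 → {38}
insert 31 → {31, 38}
insert 41 → {31, 38, 41}
dequeue next → 31; now {38, 41}
dequeue next → 38; now {41}
insert 19 → {19, 41}
insert 13 → {13, 19, 41}
insert 16 → {13, 16, 19, 41}
dequeue next → 13; now {16, 19, 41}
dequeue next → 16; now {19, 41}
insert 37 → {19, 37, 41}
insert 22 → {19, 22, 37, 41}
dequeue next → 19; now {22, 37, 41}
insert 40 → {22, 37, 40, 41}
dequeue next → 22; now {37, 40, 41}
insert 39 → {37, 39, 40, 41}
insert 43 → {37, 39, 40, 41, 43}
dequeue next → 37; now {39, 40, 41, 43}
insert 17 → {17, 39, 40, 41, 43}
insert 29 → {17, 29, 39, 40, 41, 43}
dequeue next → 17; now {29, 39, 40, 41, 43}
dequeue next → 29; now {39, 40, 41, 43}
dequeue next → 39; now {40, 41, 43}
insert 33 → {33, 40, 41, 43}
dequeue next → 33; now {40, 41, 43}
insert 15 → {15, 40, 41, 43}
insert 27 → {15, 27, 40, 41, 43}

31, 38, 13, 16, 19, 22, 37, 17, 29, 39, 33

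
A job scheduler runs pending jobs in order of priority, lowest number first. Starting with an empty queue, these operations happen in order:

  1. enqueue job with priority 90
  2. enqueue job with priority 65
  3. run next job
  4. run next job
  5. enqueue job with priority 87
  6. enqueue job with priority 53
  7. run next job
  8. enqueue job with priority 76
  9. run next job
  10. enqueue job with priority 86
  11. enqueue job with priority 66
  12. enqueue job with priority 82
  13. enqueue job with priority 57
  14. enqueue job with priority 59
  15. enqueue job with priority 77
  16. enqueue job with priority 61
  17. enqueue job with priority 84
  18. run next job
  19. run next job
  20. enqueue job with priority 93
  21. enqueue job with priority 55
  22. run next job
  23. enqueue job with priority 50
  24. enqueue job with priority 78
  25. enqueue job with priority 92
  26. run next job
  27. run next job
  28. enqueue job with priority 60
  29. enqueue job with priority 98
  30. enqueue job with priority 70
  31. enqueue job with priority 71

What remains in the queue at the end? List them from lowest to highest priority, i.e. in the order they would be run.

insert 90 → {90}
insert 65 → {65, 90}
run next job → 65; now {90}
run next job → 90; now {}
insert 87 → {87}
insert 53 → {53, 87}
run next job → 53; now {87}
insert 76 → {76, 87}
run next job → 76; now {87}
insert 86 → {86, 87}
insert 66 → {66, 86, 87}
insert 82 → {66, 82, 86, 87}
insert 57 → {57, 66, 82, 86, 87}
insert 59 → {57, 59, 66, 82, 86, 87}
insert 77 → {57, 59, 66, 77, 82, 86, 87}
insert 61 → {57, 59, 61, 66, 77, 82, 86, 87}
insert 84 → {57, 59, 61, 66, 77, 82, 84, 86, 87}
run next job → 57; now {59, 61, 66, 77, 82, 84, 86, 87}
run next job → 59; now {61, 66, 77, 82, 84, 86, 87}
insert 93 → {61, 66, 77, 82, 84, 86, 87, 93}
insert 55 → {55, 61, 66, 77, 82, 84, 86, 87, 93}
run next job → 55; now {61, 66, 77, 82, 84, 86, 87, 93}
insert 50 → {50, 61, 66, 77, 82, 84, 86, 87, 93}
insert 78 → {50, 61, 66, 77, 78, 82, 84, 86, 87, 93}
insert 92 → {50, 61, 66, 77, 78, 82, 84, 86, 87, 92, 93}
run next job → 50; now {61, 66, 77, 78, 82, 84, 86, 87, 92, 93}
run next job → 61; now {66, 77, 78, 82, 84, 86, 87, 92, 93}
insert 60 → {60, 66, 77, 78, 82, 84, 86, 87, 92, 93}
insert 98 → {60, 66, 77, 78, 82, 84, 86, 87, 92, 93, 98}
insert 70 → {60, 66, 70, 77, 78, 82, 84, 86, 87, 92, 93, 98}
insert 71 → {60, 66, 70, 71, 77, 78, 82, 84, 86, 87, 92, 93, 98}

[60, 66, 70, 71, 77, 78, 82, 84, 86, 87, 92, 93, 98]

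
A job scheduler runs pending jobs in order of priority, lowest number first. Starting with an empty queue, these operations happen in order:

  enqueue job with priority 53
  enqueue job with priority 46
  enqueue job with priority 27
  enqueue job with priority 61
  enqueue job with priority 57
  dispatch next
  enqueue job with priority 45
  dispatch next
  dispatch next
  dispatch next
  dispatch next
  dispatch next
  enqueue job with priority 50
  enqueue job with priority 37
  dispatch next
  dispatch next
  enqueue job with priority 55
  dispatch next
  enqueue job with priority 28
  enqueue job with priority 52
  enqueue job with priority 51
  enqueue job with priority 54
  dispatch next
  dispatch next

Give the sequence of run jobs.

27 → 45 → 46 → 53 → 57 → 61 → 37 → 50 → 55 → 28 → 51

insert 53 → {53}
insert 46 → {46, 53}
insert 27 → {27, 46, 53}
insert 61 → {27, 46, 53, 61}
insert 57 → {27, 46, 53, 57, 61}
dispatch next → 27; now {46, 53, 57, 61}
insert 45 → {45, 46, 53, 57, 61}
dispatch next → 45; now {46, 53, 57, 61}
dispatch next → 46; now {53, 57, 61}
dispatch next → 53; now {57, 61}
dispatch next → 57; now {61}
dispatch next → 61; now {}
insert 50 → {50}
insert 37 → {37, 50}
dispatch next → 37; now {50}
dispatch next → 50; now {}
insert 55 → {55}
dispatch next → 55; now {}
insert 28 → {28}
insert 52 → {28, 52}
insert 51 → {28, 51, 52}
insert 54 → {28, 51, 52, 54}
dispatch next → 28; now {51, 52, 54}
dispatch next → 51; now {52, 54}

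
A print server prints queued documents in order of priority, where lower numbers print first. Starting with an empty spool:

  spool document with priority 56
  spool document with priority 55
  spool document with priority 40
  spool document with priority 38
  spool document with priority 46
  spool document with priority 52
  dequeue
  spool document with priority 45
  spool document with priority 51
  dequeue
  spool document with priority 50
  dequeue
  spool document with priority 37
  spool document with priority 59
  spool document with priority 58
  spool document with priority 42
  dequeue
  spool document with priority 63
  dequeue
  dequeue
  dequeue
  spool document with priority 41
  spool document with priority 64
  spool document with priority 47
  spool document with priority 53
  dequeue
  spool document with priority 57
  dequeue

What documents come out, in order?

[38, 40, 45, 37, 42, 46, 50, 41, 47]

insert 56 → {56}
insert 55 → {55, 56}
insert 40 → {40, 55, 56}
insert 38 → {38, 40, 55, 56}
insert 46 → {38, 40, 46, 55, 56}
insert 52 → {38, 40, 46, 52, 55, 56}
dequeue → 38; now {40, 46, 52, 55, 56}
insert 45 → {40, 45, 46, 52, 55, 56}
insert 51 → {40, 45, 46, 51, 52, 55, 56}
dequeue → 40; now {45, 46, 51, 52, 55, 56}
insert 50 → {45, 46, 50, 51, 52, 55, 56}
dequeue → 45; now {46, 50, 51, 52, 55, 56}
insert 37 → {37, 46, 50, 51, 52, 55, 56}
insert 59 → {37, 46, 50, 51, 52, 55, 56, 59}
insert 58 → {37, 46, 50, 51, 52, 55, 56, 58, 59}
insert 42 → {37, 42, 46, 50, 51, 52, 55, 56, 58, 59}
dequeue → 37; now {42, 46, 50, 51, 52, 55, 56, 58, 59}
insert 63 → {42, 46, 50, 51, 52, 55, 56, 58, 59, 63}
dequeue → 42; now {46, 50, 51, 52, 55, 56, 58, 59, 63}
dequeue → 46; now {50, 51, 52, 55, 56, 58, 59, 63}
dequeue → 50; now {51, 52, 55, 56, 58, 59, 63}
insert 41 → {41, 51, 52, 55, 56, 58, 59, 63}
insert 64 → {41, 51, 52, 55, 56, 58, 59, 63, 64}
insert 47 → {41, 47, 51, 52, 55, 56, 58, 59, 63, 64}
insert 53 → {41, 47, 51, 52, 53, 55, 56, 58, 59, 63, 64}
dequeue → 41; now {47, 51, 52, 53, 55, 56, 58, 59, 63, 64}
insert 57 → {47, 51, 52, 53, 55, 56, 57, 58, 59, 63, 64}
dequeue → 47; now {51, 52, 53, 55, 56, 57, 58, 59, 63, 64}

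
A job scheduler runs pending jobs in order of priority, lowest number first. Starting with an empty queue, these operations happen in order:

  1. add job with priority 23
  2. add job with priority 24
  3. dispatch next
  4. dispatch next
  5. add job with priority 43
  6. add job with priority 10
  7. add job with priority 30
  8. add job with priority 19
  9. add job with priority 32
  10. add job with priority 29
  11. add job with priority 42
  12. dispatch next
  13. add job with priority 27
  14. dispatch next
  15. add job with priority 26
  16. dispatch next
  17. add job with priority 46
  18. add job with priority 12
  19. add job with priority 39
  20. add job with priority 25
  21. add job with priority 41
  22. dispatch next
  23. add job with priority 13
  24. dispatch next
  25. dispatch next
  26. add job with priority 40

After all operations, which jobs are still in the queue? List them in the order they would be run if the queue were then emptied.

insert 23 → {23}
insert 24 → {23, 24}
dispatch next → 23; now {24}
dispatch next → 24; now {}
insert 43 → {43}
insert 10 → {10, 43}
insert 30 → {10, 30, 43}
insert 19 → {10, 19, 30, 43}
insert 32 → {10, 19, 30, 32, 43}
insert 29 → {10, 19, 29, 30, 32, 43}
insert 42 → {10, 19, 29, 30, 32, 42, 43}
dispatch next → 10; now {19, 29, 30, 32, 42, 43}
insert 27 → {19, 27, 29, 30, 32, 42, 43}
dispatch next → 19; now {27, 29, 30, 32, 42, 43}
insert 26 → {26, 27, 29, 30, 32, 42, 43}
dispatch next → 26; now {27, 29, 30, 32, 42, 43}
insert 46 → {27, 29, 30, 32, 42, 43, 46}
insert 12 → {12, 27, 29, 30, 32, 42, 43, 46}
insert 39 → {12, 27, 29, 30, 32, 39, 42, 43, 46}
insert 25 → {12, 25, 27, 29, 30, 32, 39, 42, 43, 46}
insert 41 → {12, 25, 27, 29, 30, 32, 39, 41, 42, 43, 46}
dispatch next → 12; now {25, 27, 29, 30, 32, 39, 41, 42, 43, 46}
insert 13 → {13, 25, 27, 29, 30, 32, 39, 41, 42, 43, 46}
dispatch next → 13; now {25, 27, 29, 30, 32, 39, 41, 42, 43, 46}
dispatch next → 25; now {27, 29, 30, 32, 39, 41, 42, 43, 46}
insert 40 → {27, 29, 30, 32, 39, 40, 41, 42, 43, 46}

27, 29, 30, 32, 39, 40, 41, 42, 43, 46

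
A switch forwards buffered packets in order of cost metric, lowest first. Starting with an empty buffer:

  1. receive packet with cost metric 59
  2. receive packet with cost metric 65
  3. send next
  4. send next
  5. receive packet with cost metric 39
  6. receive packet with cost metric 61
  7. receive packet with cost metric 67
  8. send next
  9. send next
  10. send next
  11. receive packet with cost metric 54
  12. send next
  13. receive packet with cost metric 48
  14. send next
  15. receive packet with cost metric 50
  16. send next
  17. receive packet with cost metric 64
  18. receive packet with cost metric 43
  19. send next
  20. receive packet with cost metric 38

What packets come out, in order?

insert 59 → {59}
insert 65 → {59, 65}
send next → 59; now {65}
send next → 65; now {}
insert 39 → {39}
insert 61 → {39, 61}
insert 67 → {39, 61, 67}
send next → 39; now {61, 67}
send next → 61; now {67}
send next → 67; now {}
insert 54 → {54}
send next → 54; now {}
insert 48 → {48}
send next → 48; now {}
insert 50 → {50}
send next → 50; now {}
insert 64 → {64}
insert 43 → {43, 64}
send next → 43; now {64}
insert 38 → {38, 64}

[59, 65, 39, 61, 67, 54, 48, 50, 43]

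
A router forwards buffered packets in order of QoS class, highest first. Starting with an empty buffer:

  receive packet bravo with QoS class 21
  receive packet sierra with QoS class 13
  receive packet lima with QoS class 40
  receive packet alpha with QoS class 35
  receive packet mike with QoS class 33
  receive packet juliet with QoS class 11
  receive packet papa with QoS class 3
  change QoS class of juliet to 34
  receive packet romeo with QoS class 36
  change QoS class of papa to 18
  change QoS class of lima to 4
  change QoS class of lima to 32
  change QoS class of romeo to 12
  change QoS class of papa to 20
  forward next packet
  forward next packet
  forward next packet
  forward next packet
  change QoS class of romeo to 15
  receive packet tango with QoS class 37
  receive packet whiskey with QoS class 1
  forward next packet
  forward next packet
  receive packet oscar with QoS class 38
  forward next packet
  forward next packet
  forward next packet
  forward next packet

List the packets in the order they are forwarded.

add bravo (QoS class 21) → {bravo:21}
add sierra (QoS class 13) → {bravo:21, sierra:13}
add lima (QoS class 40) → {lima:40, bravo:21, sierra:13}
add alpha (QoS class 35) → {lima:40, alpha:35, bravo:21, sierra:13}
add mike (QoS class 33) → {lima:40, alpha:35, mike:33, bravo:21, sierra:13}
add juliet (QoS class 11) → {lima:40, alpha:35, mike:33, bravo:21, sierra:13, juliet:11}
add papa (QoS class 3) → {lima:40, alpha:35, mike:33, bravo:21, sierra:13, juliet:11, papa:3}
update juliet to QoS class 34 → {lima:40, alpha:35, juliet:34, mike:33, bravo:21, sierra:13, papa:3}
add romeo (QoS class 36) → {lima:40, romeo:36, alpha:35, juliet:34, mike:33, bravo:21, sierra:13, papa:3}
update papa to QoS class 18 → {lima:40, romeo:36, alpha:35, juliet:34, mike:33, bravo:21, papa:18, sierra:13}
update lima to QoS class 4 → {romeo:36, alpha:35, juliet:34, mike:33, bravo:21, papa:18, sierra:13, lima:4}
update lima to QoS class 32 → {romeo:36, alpha:35, juliet:34, mike:33, lima:32, bravo:21, papa:18, sierra:13}
update romeo to QoS class 12 → {alpha:35, juliet:34, mike:33, lima:32, bravo:21, papa:18, sierra:13, romeo:12}
update papa to QoS class 20 → {alpha:35, juliet:34, mike:33, lima:32, bravo:21, papa:20, sierra:13, romeo:12}
forward next packet → alpha; now {juliet:34, mike:33, lima:32, bravo:21, papa:20, sierra:13, romeo:12}
forward next packet → juliet; now {mike:33, lima:32, bravo:21, papa:20, sierra:13, romeo:12}
forward next packet → mike; now {lima:32, bravo:21, papa:20, sierra:13, romeo:12}
forward next packet → lima; now {bravo:21, papa:20, sierra:13, romeo:12}
update romeo to QoS class 15 → {bravo:21, papa:20, romeo:15, sierra:13}
add tango (QoS class 37) → {tango:37, bravo:21, papa:20, romeo:15, sierra:13}
add whiskey (QoS class 1) → {tango:37, bravo:21, papa:20, romeo:15, sierra:13, whiskey:1}
forward next packet → tango; now {bravo:21, papa:20, romeo:15, sierra:13, whiskey:1}
forward next packet → bravo; now {papa:20, romeo:15, sierra:13, whiskey:1}
add oscar (QoS class 38) → {oscar:38, papa:20, romeo:15, sierra:13, whiskey:1}
forward next packet → oscar; now {papa:20, romeo:15, sierra:13, whiskey:1}
forward next packet → papa; now {romeo:15, sierra:13, whiskey:1}
forward next packet → romeo; now {sierra:13, whiskey:1}
forward next packet → sierra; now {whiskey:1}

alpha, juliet, mike, lima, tango, bravo, oscar, papa, romeo, sierra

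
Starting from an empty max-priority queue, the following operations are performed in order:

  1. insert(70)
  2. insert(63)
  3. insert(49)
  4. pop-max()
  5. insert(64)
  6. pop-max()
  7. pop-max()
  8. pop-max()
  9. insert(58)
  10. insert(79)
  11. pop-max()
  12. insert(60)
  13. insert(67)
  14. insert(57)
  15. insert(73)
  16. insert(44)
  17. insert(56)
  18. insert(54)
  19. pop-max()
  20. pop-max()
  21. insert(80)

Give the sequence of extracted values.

insert 70 → {70}
insert 63 → {70, 63}
insert 49 → {70, 63, 49}
pop-max → 70; now {63, 49}
insert 64 → {64, 63, 49}
pop-max → 64; now {63, 49}
pop-max → 63; now {49}
pop-max → 49; now {}
insert 58 → {58}
insert 79 → {79, 58}
pop-max → 79; now {58}
insert 60 → {60, 58}
insert 67 → {67, 60, 58}
insert 57 → {67, 60, 58, 57}
insert 73 → {73, 67, 60, 58, 57}
insert 44 → {73, 67, 60, 58, 57, 44}
insert 56 → {73, 67, 60, 58, 57, 56, 44}
insert 54 → {73, 67, 60, 58, 57, 56, 54, 44}
pop-max → 73; now {67, 60, 58, 57, 56, 54, 44}
pop-max → 67; now {60, 58, 57, 56, 54, 44}
insert 80 → {80, 60, 58, 57, 56, 54, 44}

70, 64, 63, 49, 79, 73, 67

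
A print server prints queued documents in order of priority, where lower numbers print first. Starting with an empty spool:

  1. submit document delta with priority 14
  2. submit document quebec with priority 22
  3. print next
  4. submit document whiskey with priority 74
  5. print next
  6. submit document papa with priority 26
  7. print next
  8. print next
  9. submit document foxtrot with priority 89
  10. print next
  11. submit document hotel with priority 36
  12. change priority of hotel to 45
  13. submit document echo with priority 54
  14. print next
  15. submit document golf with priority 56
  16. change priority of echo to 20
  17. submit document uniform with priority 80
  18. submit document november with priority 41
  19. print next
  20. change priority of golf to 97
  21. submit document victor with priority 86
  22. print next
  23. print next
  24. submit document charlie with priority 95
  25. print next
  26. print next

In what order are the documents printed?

delta, quebec, papa, whiskey, foxtrot, hotel, echo, november, uniform, victor, charlie

add delta (priority 14) → {delta:14}
add quebec (priority 22) → {delta:14, quebec:22}
print next → delta; now {quebec:22}
add whiskey (priority 74) → {quebec:22, whiskey:74}
print next → quebec; now {whiskey:74}
add papa (priority 26) → {papa:26, whiskey:74}
print next → papa; now {whiskey:74}
print next → whiskey; now {}
add foxtrot (priority 89) → {foxtrot:89}
print next → foxtrot; now {}
add hotel (priority 36) → {hotel:36}
update hotel to priority 45 → {hotel:45}
add echo (priority 54) → {hotel:45, echo:54}
print next → hotel; now {echo:54}
add golf (priority 56) → {echo:54, golf:56}
update echo to priority 20 → {echo:20, golf:56}
add uniform (priority 80) → {echo:20, golf:56, uniform:80}
add november (priority 41) → {echo:20, november:41, golf:56, uniform:80}
print next → echo; now {november:41, golf:56, uniform:80}
update golf to priority 97 → {november:41, uniform:80, golf:97}
add victor (priority 86) → {november:41, uniform:80, victor:86, golf:97}
print next → november; now {uniform:80, victor:86, golf:97}
print next → uniform; now {victor:86, golf:97}
add charlie (priority 95) → {victor:86, charlie:95, golf:97}
print next → victor; now {charlie:95, golf:97}
print next → charlie; now {golf:97}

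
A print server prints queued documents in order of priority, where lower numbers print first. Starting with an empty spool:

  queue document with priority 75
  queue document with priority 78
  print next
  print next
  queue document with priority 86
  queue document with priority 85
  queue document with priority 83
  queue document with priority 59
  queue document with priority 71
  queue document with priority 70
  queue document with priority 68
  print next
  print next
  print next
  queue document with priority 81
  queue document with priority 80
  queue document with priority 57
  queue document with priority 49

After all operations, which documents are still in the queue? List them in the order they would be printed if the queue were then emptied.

49 → 57 → 71 → 80 → 81 → 83 → 85 → 86

insert 75 → {75}
insert 78 → {75, 78}
print next → 75; now {78}
print next → 78; now {}
insert 86 → {86}
insert 85 → {85, 86}
insert 83 → {83, 85, 86}
insert 59 → {59, 83, 85, 86}
insert 71 → {59, 71, 83, 85, 86}
insert 70 → {59, 70, 71, 83, 85, 86}
insert 68 → {59, 68, 70, 71, 83, 85, 86}
print next → 59; now {68, 70, 71, 83, 85, 86}
print next → 68; now {70, 71, 83, 85, 86}
print next → 70; now {71, 83, 85, 86}
insert 81 → {71, 81, 83, 85, 86}
insert 80 → {71, 80, 81, 83, 85, 86}
insert 57 → {57, 71, 80, 81, 83, 85, 86}
insert 49 → {49, 57, 71, 80, 81, 83, 85, 86}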